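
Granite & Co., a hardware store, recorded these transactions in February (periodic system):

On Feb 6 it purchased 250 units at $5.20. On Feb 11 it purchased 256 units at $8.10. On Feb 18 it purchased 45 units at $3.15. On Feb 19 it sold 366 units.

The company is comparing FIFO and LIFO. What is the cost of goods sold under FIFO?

FIFO COGS: 250 @ $5.20 + 116 @ $8.10 = $2,239.60
LIFO COGS: 45 @ $3.15 + 256 @ $8.10 + 65 @ $5.20 = $2,553.35

COGS = $2,239.60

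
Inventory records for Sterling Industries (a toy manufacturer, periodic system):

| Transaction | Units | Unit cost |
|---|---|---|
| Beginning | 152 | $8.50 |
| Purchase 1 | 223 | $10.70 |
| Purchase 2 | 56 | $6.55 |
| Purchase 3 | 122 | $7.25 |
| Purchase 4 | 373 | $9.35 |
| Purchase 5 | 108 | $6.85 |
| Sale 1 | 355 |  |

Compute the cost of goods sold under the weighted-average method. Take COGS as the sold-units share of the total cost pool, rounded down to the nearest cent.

COGS = $3,143.75

Sale 1, sell 355: 355/1034 × $9,156.75 → $3,143.75
Ending inventory (cost pool remaining) = $6,013.00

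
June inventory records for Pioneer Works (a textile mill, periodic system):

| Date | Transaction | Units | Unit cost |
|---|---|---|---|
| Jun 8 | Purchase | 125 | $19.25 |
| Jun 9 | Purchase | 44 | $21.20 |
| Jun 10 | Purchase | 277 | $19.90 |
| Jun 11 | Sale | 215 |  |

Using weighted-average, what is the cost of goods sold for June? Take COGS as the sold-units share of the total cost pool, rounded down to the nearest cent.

COGS = $4,266.90

Jun 11, sell 215: 215/446 × $8,851.35 → $4,266.90
Ending inventory (cost pool remaining) = $4,584.45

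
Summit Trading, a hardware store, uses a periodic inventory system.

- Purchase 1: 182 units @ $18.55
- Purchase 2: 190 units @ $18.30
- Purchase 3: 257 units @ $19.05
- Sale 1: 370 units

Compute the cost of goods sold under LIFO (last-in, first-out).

Sale 1 (370) [LIFO — newest first]: 257 @ $19.05 + 113 @ $18.30 = $6,963.75
Ending inventory: 182 @ $18.55 + 77 @ $18.30 = $4,785.20

COGS = $6,963.75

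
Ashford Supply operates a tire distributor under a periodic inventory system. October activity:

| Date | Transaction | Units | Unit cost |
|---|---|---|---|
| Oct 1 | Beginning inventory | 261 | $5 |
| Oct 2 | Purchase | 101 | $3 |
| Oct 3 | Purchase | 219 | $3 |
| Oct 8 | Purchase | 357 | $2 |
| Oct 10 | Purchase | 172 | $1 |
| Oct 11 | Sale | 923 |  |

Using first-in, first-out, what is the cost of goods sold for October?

Oct 11, 923 sold [FIFO — oldest first]: 261 @ $5 + 101 @ $3 + 219 @ $3 + 342 @ $2 = $2,949
Ending inventory: 15 @ $2 + 172 @ $1 = $202
Check: goods available $3,151 = COGS $2,949 + ending $202

COGS = $2,949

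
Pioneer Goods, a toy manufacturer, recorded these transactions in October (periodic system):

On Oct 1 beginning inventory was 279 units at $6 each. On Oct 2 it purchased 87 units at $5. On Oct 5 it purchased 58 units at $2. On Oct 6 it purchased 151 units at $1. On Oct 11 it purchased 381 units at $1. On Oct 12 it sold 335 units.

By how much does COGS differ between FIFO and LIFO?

$1,619

FIFO COGS: 279 @ $6 + 56 @ $5 = $1,954
LIFO COGS: 335 @ $1 = $335
Difference = |$1,954 − $335| = $1,619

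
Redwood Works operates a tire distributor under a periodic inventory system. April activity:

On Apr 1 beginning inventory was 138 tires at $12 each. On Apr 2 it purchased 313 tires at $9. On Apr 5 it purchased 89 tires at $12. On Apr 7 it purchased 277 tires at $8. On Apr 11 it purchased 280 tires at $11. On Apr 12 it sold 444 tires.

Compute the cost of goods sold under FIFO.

COGS = $4,410

Apr 12, 444 sold [FIFO — oldest first]: 138 @ $12 + 306 @ $9 = $4,410
Ending inventory: 7 @ $9 + 89 @ $12 + 277 @ $8 + 280 @ $11 = $6,427
Check: goods available $10,837 = COGS $4,410 + ending $6,427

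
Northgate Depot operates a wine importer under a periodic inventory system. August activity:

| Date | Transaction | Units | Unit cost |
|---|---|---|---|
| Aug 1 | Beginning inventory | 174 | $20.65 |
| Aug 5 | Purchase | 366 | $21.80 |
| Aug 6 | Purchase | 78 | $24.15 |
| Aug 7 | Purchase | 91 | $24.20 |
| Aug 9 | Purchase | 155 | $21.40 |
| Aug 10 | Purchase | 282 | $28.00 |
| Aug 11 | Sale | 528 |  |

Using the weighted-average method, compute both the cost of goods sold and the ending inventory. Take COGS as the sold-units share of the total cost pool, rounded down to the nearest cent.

Aug 11, sell 528: 528/1146 × $26,870.80 → $12,380.26
Ending inventory (cost pool remaining) = $14,490.54

COGS = $12,380.26; ending inventory = $14,490.54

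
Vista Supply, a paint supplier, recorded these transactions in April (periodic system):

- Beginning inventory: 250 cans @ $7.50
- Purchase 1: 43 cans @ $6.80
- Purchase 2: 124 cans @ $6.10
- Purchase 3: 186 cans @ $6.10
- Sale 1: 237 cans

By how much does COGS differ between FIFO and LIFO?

FIFO COGS: 237 @ $7.50 = $1,777.50
LIFO COGS: 186 @ $6.10 + 51 @ $6.10 = $1,445.70
Difference = |$1,777.50 − $1,445.70| = $331.80

$331.80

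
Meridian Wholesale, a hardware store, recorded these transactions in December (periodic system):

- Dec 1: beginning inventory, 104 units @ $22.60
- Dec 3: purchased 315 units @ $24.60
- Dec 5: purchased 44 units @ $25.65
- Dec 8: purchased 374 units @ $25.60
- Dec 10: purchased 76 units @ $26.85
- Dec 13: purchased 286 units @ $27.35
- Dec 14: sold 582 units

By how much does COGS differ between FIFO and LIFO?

$1,220.30

FIFO COGS: 104 @ $22.60 + 315 @ $24.60 + 44 @ $25.65 + 119 @ $25.60 = $14,274.40
LIFO COGS: 286 @ $27.35 + 76 @ $26.85 + 220 @ $25.60 = $15,494.70
Difference = |$14,274.40 − $15,494.70| = $1,220.30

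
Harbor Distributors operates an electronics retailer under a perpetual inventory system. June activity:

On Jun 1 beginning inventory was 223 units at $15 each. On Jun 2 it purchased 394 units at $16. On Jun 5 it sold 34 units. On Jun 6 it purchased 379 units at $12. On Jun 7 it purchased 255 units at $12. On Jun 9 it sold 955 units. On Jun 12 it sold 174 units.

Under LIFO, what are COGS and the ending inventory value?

Jun 5, 34 sold [LIFO — newest first]: 34 @ $16 = $544
Jun 9, 955 sold [LIFO — newest first]: 255 @ $12 + 379 @ $12 + 321 @ $16 = $12,744
Jun 12, 174 sold [LIFO — newest first]: 39 @ $16 + 135 @ $15 = $2,649
Total COGS = $544 + $12,744 + $2,649 = $15,937
Ending inventory: 88 @ $15 = $1,320
Check: goods available $17,257 = COGS $15,937 + ending $1,320

COGS = $15,937; ending inventory = $1,320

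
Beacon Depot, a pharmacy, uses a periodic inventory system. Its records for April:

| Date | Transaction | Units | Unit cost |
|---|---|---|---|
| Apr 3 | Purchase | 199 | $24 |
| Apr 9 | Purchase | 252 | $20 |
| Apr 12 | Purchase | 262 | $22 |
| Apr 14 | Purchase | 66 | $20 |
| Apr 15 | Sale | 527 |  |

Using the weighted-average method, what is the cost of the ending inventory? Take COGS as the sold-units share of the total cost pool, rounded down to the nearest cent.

Ending inventory = $5,467.01

Apr 15, sell 527: 527/779 × $16,900.00 → $11,432.99
Ending inventory (cost pool remaining) = $5,467.01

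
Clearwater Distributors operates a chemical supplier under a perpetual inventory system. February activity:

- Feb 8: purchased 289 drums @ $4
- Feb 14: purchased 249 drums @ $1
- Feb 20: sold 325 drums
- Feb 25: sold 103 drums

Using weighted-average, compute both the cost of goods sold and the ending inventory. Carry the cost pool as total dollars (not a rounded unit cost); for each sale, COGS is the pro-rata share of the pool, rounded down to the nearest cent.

COGS = $1,117.72; ending inventory = $287.28

After Feb 8: 289 on hand, pool $1,156.00 (≈ $4.0000 each)
After Feb 14: 538 on hand, pool $1,405.00 (≈ $2.6115 each)
Feb 20, sell 325: 325/538 × $1,405.00 → $848.74
Feb 25, sell 103: 103/213 × $556.26 → $268.98
Total COGS = $848.74 + $268.98 = $1,117.72
Ending inventory (cost pool remaining) = $287.28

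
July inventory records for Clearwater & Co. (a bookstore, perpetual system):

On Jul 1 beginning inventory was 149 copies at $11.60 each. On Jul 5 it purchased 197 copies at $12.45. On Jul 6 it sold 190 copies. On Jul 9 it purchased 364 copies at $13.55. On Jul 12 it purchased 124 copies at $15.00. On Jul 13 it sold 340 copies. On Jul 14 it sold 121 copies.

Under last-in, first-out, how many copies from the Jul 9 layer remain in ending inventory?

Jul 6, 190 sold [LIFO — newest first]: 190 @ $12.45 = $2,365.50
Jul 13, 340 sold [LIFO — newest first]: 124 @ $15.00 + 216 @ $13.55 = $4,786.80
Jul 14, 121 sold [LIFO — newest first]: 121 @ $13.55 = $1,639.55
Total COGS = $2,365.50 + $4,786.80 + $1,639.55 = $8,791.85
Ending inventory: 149 @ $11.60 + 7 @ $12.45 + 27 @ $13.55 = $2,181.40

27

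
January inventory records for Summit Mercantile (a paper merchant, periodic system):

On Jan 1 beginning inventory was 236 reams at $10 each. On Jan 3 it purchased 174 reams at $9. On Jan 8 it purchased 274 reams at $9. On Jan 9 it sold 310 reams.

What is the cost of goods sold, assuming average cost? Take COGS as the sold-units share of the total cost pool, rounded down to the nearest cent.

COGS = $2,896.95

Jan 9, sell 310: 310/684 × $6,392.00 → $2,896.95
Ending inventory (cost pool remaining) = $3,495.05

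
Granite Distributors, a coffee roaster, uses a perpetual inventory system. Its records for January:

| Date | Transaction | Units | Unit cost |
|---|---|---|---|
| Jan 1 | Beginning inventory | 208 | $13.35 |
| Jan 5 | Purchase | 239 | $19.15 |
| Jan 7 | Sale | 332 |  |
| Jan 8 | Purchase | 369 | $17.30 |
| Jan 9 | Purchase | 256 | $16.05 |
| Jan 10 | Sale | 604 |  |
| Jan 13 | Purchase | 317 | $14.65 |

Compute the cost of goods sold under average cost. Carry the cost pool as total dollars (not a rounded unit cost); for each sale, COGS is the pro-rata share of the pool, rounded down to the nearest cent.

After Jan 1: 208 on hand, pool $2,776.80 (≈ $13.3500 each)
After Jan 5: 447 on hand, pool $7,353.65 (≈ $16.4511 each)
Jan 7, sell 332: 332/447 × $7,353.65 → $5,461.77
After Jan 8: 484 on hand, pool $8,275.58 (≈ $17.0983 each)
After Jan 9: 740 on hand, pool $12,384.38 (≈ $16.7356 each)
Jan 10, sell 604: 604/740 × $12,384.38 → $10,108.33
After Jan 13: 453 on hand, pool $6,920.10 (≈ $15.2762 each)
Total COGS = $5,461.77 + $10,108.33 = $15,570.10
Ending inventory (cost pool remaining) = $6,920.10
Check: goods available $22,490.20 = COGS $15,570.10 + ending $6,920.10

COGS = $15,570.10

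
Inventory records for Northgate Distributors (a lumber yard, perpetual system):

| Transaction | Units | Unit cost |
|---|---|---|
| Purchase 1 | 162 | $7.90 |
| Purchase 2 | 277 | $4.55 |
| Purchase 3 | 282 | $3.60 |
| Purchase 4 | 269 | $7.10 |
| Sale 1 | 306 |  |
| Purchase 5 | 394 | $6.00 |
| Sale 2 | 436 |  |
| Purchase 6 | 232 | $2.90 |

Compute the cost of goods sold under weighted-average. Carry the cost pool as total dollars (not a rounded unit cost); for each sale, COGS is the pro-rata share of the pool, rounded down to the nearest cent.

COGS = $4,172.58

After Purchase 1: 162 on hand, pool $1,279.80 (≈ $7.9000 each)
After Purchase 2: 439 on hand, pool $2,540.15 (≈ $5.7862 each)
After Purchase 3: 721 on hand, pool $3,555.35 (≈ $4.9311 each)
After Purchase 4: 990 on hand, pool $5,465.25 (≈ $5.5205 each)
Sale 1, sell 306: 306/990 × $5,465.25 → $1,689.25
After Purchase 5: 1078 on hand, pool $6,140.00 (≈ $5.6957 each)
Sale 2, sell 436: 436/1078 × $6,140.00 → $2,483.33
After Purchase 6: 874 on hand, pool $4,329.47 (≈ $4.9536 each)
Total COGS = $1,689.25 + $2,483.33 = $4,172.58
Ending inventory (cost pool remaining) = $4,329.47
Check: goods available $8,502.05 = COGS $4,172.58 + ending $4,329.47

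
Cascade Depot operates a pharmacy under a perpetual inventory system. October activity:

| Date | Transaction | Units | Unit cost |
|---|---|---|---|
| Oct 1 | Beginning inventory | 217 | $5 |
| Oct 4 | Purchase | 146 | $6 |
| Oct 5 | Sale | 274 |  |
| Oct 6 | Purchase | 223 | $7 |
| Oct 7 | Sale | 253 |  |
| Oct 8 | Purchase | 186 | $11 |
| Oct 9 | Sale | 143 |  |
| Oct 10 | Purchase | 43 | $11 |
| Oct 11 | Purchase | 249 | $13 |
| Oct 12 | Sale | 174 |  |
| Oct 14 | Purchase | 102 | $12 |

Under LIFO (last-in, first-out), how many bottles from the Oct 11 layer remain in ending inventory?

75

Oct 5, 274 sold [LIFO — newest first]: 146 @ $6 + 128 @ $5 = $1,516
Oct 7, 253 sold [LIFO — newest first]: 223 @ $7 + 30 @ $5 = $1,711
Oct 9, 143 sold [LIFO — newest first]: 143 @ $11 = $1,573
Oct 12, 174 sold [LIFO — newest first]: 174 @ $13 = $2,262
Total COGS = $1,516 + $1,711 + $1,573 + $2,262 = $7,062
Ending inventory: 59 @ $5 + 43 @ $11 + 43 @ $11 + 75 @ $13 + 102 @ $12 = $3,440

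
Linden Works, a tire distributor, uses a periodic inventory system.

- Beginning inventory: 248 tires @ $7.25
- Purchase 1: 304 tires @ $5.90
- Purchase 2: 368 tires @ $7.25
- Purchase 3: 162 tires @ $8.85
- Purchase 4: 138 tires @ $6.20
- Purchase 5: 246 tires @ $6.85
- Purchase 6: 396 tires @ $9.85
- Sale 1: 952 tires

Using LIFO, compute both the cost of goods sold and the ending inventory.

Sale 1 (952) [LIFO — newest first]: 396 @ $9.85 + 246 @ $6.85 + 138 @ $6.20 + 162 @ $8.85 + 10 @ $7.25 = $7,947.50
Ending inventory: 248 @ $7.25 + 304 @ $5.90 + 358 @ $7.25 = $6,187.10

COGS = $7,947.50; ending inventory = $6,187.10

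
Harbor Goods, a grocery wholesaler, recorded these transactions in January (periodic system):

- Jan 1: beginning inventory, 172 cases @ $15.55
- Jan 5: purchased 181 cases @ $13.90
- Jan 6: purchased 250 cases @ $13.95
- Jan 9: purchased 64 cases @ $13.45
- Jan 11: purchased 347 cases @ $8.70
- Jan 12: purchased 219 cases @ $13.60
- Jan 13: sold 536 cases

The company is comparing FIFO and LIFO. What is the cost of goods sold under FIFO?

FIFO COGS: 172 @ $15.55 + 181 @ $13.90 + 183 @ $13.95 = $7,743.35
LIFO COGS: 219 @ $13.60 + 317 @ $8.70 = $5,736.30

COGS = $7,743.35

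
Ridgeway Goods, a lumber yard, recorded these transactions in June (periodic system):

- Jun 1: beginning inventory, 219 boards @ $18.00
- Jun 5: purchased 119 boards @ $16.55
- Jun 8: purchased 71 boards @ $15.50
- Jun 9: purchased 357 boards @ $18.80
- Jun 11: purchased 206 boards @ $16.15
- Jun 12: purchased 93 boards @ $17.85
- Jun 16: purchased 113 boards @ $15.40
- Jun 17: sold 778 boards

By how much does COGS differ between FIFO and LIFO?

$339.10

FIFO COGS: 219 @ $18.00 + 119 @ $16.55 + 71 @ $15.50 + 357 @ $18.80 + 12 @ $16.15 = $13,917.35
LIFO COGS: 113 @ $15.40 + 93 @ $17.85 + 206 @ $16.15 + 357 @ $18.80 + 9 @ $15.50 = $13,578.25
Difference = |$13,917.35 − $13,578.25| = $339.10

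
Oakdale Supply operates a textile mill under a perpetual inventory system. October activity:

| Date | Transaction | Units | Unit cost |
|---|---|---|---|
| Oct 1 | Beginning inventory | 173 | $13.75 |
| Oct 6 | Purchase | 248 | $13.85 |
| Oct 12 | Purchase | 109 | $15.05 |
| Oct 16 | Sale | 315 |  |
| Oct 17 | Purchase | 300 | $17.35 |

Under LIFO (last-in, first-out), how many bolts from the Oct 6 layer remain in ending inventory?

42

Oct 16, 315 sold [LIFO — newest first]: 109 @ $15.05 + 206 @ $13.85 = $4,493.55
Ending inventory: 173 @ $13.75 + 42 @ $13.85 + 300 @ $17.35 = $8,165.45
Check: goods available $12,659.00 = COGS $4,493.55 + ending $8,165.45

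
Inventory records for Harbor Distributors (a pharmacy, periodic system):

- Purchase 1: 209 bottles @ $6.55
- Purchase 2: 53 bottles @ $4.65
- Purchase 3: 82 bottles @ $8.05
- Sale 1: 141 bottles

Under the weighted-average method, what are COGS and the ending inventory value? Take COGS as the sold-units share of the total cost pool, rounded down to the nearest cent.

COGS = $932.69; ending inventory = $1,342.81

Sale 1, sell 141: 141/344 × $2,275.50 → $932.69
Ending inventory (cost pool remaining) = $1,342.81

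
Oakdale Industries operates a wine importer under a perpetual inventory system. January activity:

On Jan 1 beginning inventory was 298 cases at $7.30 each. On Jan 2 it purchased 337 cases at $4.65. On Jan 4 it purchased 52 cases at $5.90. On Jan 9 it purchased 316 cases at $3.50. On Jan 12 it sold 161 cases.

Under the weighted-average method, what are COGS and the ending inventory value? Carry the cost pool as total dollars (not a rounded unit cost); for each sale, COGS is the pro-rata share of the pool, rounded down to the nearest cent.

COGS = $827.51; ending inventory = $4,327.74

After Jan 1: 298 on hand, pool $2,175.40 (≈ $7.3000 each)
After Jan 2: 635 on hand, pool $3,742.45 (≈ $5.8936 each)
After Jan 4: 687 on hand, pool $4,049.25 (≈ $5.8941 each)
After Jan 9: 1003 on hand, pool $5,155.25 (≈ $5.1398 each)
Jan 12, sell 161: 161/1003 × $5,155.25 → $827.51
Ending inventory (cost pool remaining) = $4,327.74
Check: goods available $5,155.25 = COGS $827.51 + ending $4,327.74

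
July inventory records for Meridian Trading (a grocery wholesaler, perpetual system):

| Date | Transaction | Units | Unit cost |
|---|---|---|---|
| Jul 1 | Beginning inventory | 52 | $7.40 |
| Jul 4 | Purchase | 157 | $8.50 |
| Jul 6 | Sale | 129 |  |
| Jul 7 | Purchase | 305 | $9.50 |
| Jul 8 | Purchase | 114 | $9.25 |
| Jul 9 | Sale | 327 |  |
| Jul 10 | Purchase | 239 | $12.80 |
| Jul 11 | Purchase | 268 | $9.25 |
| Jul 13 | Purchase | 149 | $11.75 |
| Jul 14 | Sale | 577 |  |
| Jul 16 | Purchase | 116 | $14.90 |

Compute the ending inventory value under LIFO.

Ending inventory = $4,236.40

Jul 6, 129 sold [LIFO — newest first]: 129 @ $8.50 = $1,096.50
Jul 9, 327 sold [LIFO — newest first]: 114 @ $9.25 + 213 @ $9.50 = $3,078.00
Jul 14, 577 sold [LIFO — newest first]: 149 @ $11.75 + 268 @ $9.25 + 160 @ $12.80 = $6,277.75
Total COGS = $1,096.50 + $3,078.00 + $6,277.75 = $10,452.25
Ending inventory: 52 @ $7.40 + 28 @ $8.50 + 92 @ $9.50 + 79 @ $12.80 + 116 @ $14.90 = $4,236.40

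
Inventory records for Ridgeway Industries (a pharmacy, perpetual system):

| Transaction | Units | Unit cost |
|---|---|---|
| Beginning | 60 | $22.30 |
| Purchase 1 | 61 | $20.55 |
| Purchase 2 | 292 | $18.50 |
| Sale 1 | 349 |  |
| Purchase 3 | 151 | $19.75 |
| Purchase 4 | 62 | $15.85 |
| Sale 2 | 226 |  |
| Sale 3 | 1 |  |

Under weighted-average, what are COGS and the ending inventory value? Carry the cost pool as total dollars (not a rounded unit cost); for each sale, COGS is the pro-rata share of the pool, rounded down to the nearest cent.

COGS = $11,019.20; ending inventory = $939.30

After Beginning: 60 on hand, pool $1,338.00 (≈ $22.3000 each)
After Purchase 1: 121 on hand, pool $2,591.55 (≈ $21.4178 each)
After Purchase 2: 413 on hand, pool $7,993.55 (≈ $19.3548 each)
Sale 1, sell 349: 349/413 × $7,993.55 → $6,754.84
After Purchase 3: 215 on hand, pool $4,220.96 (≈ $19.6324 each)
After Purchase 4: 277 on hand, pool $5,203.66 (≈ $18.7858 each)
Sale 2, sell 226: 226/277 × $5,203.66 → $4,245.58
Sale 3, sell 1: 1/51 × $958.08 → $18.78
Total COGS = $6,754.84 + $4,245.58 + $18.78 = $11,019.20
Ending inventory (cost pool remaining) = $939.30
Check: goods available $11,958.50 = COGS $11,019.20 + ending $939.30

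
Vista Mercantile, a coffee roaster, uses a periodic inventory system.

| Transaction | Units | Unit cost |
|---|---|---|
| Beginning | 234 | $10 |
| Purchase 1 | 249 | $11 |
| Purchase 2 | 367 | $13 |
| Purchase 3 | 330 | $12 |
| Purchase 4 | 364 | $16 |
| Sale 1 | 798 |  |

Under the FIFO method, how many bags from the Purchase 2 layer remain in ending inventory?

Sale 1 (798) [FIFO — oldest first]: 234 @ $10 + 249 @ $11 + 315 @ $13 = $9,174
Ending inventory: 52 @ $13 + 330 @ $12 + 364 @ $16 = $10,460
Check: goods available $19,634 = COGS $9,174 + ending $10,460

52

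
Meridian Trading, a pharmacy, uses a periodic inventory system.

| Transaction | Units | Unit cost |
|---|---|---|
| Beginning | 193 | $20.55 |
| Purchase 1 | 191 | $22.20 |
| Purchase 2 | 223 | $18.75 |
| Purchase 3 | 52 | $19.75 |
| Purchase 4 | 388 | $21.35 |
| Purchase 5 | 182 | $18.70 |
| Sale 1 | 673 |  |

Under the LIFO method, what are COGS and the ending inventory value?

COGS = $13,670.45; ending inventory = $11,431.35

Sale 1 (673) [LIFO — newest first]: 182 @ $18.70 + 388 @ $21.35 + 52 @ $19.75 + 51 @ $18.75 = $13,670.45
Ending inventory: 193 @ $20.55 + 191 @ $22.20 + 172 @ $18.75 = $11,431.35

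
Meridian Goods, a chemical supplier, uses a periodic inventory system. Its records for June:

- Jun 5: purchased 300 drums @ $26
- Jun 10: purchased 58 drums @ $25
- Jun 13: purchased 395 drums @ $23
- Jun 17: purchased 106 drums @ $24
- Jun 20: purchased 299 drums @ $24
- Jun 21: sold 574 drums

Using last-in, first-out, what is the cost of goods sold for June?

COGS = $13,607

Jun 21, 574 sold [LIFO — newest first]: 299 @ $24 + 106 @ $24 + 169 @ $23 = $13,607
Ending inventory: 300 @ $26 + 58 @ $25 + 226 @ $23 = $14,448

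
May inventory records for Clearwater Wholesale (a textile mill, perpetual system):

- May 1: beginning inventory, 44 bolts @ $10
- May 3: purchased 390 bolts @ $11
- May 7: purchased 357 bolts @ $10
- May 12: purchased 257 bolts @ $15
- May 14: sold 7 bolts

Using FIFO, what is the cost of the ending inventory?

May 14, 7 sold [FIFO — oldest first]: 7 @ $10 = $70
Ending inventory: 37 @ $10 + 390 @ $11 + 357 @ $10 + 257 @ $15 = $12,085
Check: goods available $12,155 = COGS $70 + ending $12,085

Ending inventory = $12,085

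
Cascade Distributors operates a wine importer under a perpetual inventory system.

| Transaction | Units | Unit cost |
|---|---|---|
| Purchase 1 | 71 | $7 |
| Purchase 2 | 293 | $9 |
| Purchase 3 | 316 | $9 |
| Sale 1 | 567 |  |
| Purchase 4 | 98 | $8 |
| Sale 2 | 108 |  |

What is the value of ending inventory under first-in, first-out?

Sale 1 (567) [FIFO — oldest first]: 71 @ $7 + 293 @ $9 + 203 @ $9 = $4,961
Sale 2 (108) [FIFO — oldest first]: 108 @ $9 = $972
Total COGS = $4,961 + $972 = $5,933
Ending inventory: 5 @ $9 + 98 @ $8 = $829

Ending inventory = $829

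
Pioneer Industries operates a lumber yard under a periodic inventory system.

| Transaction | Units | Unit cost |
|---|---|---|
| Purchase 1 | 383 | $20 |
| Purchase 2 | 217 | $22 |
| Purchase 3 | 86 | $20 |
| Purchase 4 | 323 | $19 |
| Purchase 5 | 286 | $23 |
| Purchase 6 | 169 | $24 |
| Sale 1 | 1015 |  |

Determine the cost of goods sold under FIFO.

COGS = $20,429

Sale 1 (1015) [FIFO — oldest first]: 383 @ $20 + 217 @ $22 + 86 @ $20 + 323 @ $19 + 6 @ $23 = $20,429
Ending inventory: 280 @ $23 + 169 @ $24 = $10,496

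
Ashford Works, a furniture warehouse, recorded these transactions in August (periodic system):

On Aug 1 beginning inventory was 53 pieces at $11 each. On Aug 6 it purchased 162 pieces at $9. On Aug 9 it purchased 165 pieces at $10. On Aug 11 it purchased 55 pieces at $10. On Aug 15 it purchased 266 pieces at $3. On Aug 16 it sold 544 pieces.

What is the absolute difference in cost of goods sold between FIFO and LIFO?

FIFO COGS: 53 @ $11 + 162 @ $9 + 165 @ $10 + 55 @ $10 + 109 @ $3 = $4,568
LIFO COGS: 266 @ $3 + 55 @ $10 + 165 @ $10 + 58 @ $9 = $3,520
Difference = |$4,568 − $3,520| = $1,048

$1,048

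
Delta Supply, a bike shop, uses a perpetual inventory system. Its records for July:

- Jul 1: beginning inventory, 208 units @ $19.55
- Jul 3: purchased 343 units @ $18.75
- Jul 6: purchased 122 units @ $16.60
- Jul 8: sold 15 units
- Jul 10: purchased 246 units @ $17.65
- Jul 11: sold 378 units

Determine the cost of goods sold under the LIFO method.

Jul 8, 15 sold [LIFO — newest first]: 15 @ $16.60 = $249.00
Jul 11, 378 sold [LIFO — newest first]: 246 @ $17.65 + 107 @ $16.60 + 25 @ $18.75 = $6,586.85
Total COGS = $249.00 + $6,586.85 = $6,835.85
Ending inventory: 208 @ $19.55 + 318 @ $18.75 = $10,028.90

COGS = $6,835.85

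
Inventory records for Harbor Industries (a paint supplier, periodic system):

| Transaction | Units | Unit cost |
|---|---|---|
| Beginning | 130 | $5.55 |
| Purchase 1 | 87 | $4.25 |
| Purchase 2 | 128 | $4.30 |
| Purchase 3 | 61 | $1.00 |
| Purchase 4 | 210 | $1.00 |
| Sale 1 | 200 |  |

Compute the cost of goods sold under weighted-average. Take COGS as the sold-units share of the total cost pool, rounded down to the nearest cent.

Sale 1, sell 200: 200/616 × $1,912.65 → $620.99
Ending inventory (cost pool remaining) = $1,291.66

COGS = $620.99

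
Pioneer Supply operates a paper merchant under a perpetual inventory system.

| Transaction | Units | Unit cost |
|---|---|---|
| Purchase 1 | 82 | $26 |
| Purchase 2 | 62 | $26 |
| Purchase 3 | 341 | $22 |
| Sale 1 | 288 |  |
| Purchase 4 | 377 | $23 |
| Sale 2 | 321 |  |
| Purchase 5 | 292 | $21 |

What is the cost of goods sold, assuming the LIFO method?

COGS = $13,719

Sale 1 (288) [LIFO — newest first]: 288 @ $22 = $6,336
Sale 2 (321) [LIFO — newest first]: 321 @ $23 = $7,383
Total COGS = $6,336 + $7,383 = $13,719
Ending inventory: 82 @ $26 + 62 @ $26 + 53 @ $22 + 56 @ $23 + 292 @ $21 = $12,330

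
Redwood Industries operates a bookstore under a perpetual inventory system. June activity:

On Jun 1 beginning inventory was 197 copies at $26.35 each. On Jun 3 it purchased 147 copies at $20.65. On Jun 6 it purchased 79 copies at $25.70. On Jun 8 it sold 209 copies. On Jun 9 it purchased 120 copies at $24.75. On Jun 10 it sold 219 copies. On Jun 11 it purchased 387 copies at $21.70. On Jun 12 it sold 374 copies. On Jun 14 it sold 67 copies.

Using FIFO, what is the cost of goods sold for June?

COGS = $20,301.00

Jun 8, 209 sold [FIFO — oldest first]: 197 @ $26.35 + 12 @ $20.65 = $5,438.75
Jun 10, 219 sold [FIFO — oldest first]: 135 @ $20.65 + 79 @ $25.70 + 5 @ $24.75 = $4,941.80
Jun 12, 374 sold [FIFO — oldest first]: 115 @ $24.75 + 259 @ $21.70 = $8,466.55
Jun 14, 67 sold [FIFO — oldest first]: 67 @ $21.70 = $1,453.90
Total COGS = $5,438.75 + $4,941.80 + $8,466.55 + $1,453.90 = $20,301.00
Ending inventory: 61 @ $21.70 = $1,323.70
Check: goods available $21,624.70 = COGS $20,301.00 + ending $1,323.70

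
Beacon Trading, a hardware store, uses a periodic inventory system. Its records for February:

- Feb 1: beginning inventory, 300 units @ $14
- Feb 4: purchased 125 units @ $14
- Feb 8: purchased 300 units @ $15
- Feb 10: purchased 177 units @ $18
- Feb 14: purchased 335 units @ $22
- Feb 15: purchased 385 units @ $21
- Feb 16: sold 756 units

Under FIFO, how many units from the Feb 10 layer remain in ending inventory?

146

Feb 16, 756 sold [FIFO — oldest first]: 300 @ $14 + 125 @ $14 + 300 @ $15 + 31 @ $18 = $11,008
Ending inventory: 146 @ $18 + 335 @ $22 + 385 @ $21 = $18,083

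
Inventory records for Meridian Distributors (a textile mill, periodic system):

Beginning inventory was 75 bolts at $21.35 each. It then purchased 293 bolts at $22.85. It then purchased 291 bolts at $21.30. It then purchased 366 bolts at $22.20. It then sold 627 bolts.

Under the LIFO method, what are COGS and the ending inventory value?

Sale 1 (627) [LIFO — newest first]: 366 @ $22.20 + 261 @ $21.30 = $13,684.50
Ending inventory: 75 @ $21.35 + 293 @ $22.85 + 30 @ $21.30 = $8,935.30

COGS = $13,684.50; ending inventory = $8,935.30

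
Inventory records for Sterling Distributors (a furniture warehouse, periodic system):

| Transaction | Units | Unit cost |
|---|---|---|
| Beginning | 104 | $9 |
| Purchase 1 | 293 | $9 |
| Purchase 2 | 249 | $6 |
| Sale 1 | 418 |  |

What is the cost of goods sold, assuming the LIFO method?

COGS = $3,015

Sale 1 (418) [LIFO — newest first]: 249 @ $6 + 169 @ $9 = $3,015
Ending inventory: 104 @ $9 + 124 @ $9 = $2,052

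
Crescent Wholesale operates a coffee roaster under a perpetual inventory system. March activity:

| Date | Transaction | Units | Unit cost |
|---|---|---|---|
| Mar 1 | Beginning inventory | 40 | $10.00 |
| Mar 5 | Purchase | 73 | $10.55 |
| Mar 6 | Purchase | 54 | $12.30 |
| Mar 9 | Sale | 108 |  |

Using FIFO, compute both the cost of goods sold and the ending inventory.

COGS = $1,117.40; ending inventory = $716.95

Mar 9, 108 sold [FIFO — oldest first]: 40 @ $10.00 + 68 @ $10.55 = $1,117.40
Ending inventory: 5 @ $10.55 + 54 @ $12.30 = $716.95
Check: goods available $1,834.35 = COGS $1,117.40 + ending $716.95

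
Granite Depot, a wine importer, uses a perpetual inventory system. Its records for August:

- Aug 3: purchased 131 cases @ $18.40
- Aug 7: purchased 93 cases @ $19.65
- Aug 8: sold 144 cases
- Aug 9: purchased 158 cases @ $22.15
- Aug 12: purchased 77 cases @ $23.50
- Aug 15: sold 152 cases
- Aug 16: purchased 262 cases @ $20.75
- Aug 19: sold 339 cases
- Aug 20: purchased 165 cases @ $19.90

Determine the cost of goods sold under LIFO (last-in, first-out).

COGS = $13,378.65

Aug 8, 144 sold [LIFO — newest first]: 93 @ $19.65 + 51 @ $18.40 = $2,765.85
Aug 15, 152 sold [LIFO — newest first]: 77 @ $23.50 + 75 @ $22.15 = $3,470.75
Aug 19, 339 sold [LIFO — newest first]: 262 @ $20.75 + 77 @ $22.15 = $7,142.05
Total COGS = $2,765.85 + $3,470.75 + $7,142.05 = $13,378.65
Ending inventory: 80 @ $18.40 + 6 @ $22.15 + 165 @ $19.90 = $4,888.40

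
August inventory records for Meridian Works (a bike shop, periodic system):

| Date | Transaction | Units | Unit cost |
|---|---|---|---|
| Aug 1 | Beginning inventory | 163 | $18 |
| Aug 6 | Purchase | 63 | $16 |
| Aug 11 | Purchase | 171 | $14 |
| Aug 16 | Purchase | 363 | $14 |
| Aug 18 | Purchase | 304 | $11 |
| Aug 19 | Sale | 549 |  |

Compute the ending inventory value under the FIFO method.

Aug 19, 549 sold [FIFO — oldest first]: 163 @ $18 + 63 @ $16 + 171 @ $14 + 152 @ $14 = $8,464
Ending inventory: 211 @ $14 + 304 @ $11 = $6,298

Ending inventory = $6,298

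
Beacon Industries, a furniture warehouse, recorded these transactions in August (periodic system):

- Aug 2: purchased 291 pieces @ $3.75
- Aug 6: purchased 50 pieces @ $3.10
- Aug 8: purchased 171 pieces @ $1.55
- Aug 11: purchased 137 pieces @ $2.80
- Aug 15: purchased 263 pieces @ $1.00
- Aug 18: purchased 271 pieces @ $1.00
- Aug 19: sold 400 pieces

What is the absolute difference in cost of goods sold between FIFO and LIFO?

FIFO COGS: 291 @ $3.75 + 50 @ $3.10 + 59 @ $1.55 = $1,337.70
LIFO COGS: 271 @ $1.00 + 129 @ $1.00 = $400.00
Difference = |$1,337.70 − $400.00| = $937.70

$937.70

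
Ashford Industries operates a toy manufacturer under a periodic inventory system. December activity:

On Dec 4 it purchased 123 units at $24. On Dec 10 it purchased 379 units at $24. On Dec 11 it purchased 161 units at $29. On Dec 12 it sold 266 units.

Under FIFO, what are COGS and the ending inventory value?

Dec 12, 266 sold [FIFO — oldest first]: 123 @ $24 + 143 @ $24 = $6,384
Ending inventory: 236 @ $24 + 161 @ $29 = $10,333
Check: goods available $16,717 = COGS $6,384 + ending $10,333

COGS = $6,384; ending inventory = $10,333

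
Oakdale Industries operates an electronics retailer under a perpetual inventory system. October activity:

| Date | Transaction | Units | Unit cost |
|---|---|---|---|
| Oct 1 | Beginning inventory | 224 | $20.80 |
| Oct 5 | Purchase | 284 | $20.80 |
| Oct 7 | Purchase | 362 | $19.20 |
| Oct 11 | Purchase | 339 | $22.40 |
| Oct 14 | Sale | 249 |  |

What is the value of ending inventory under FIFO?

Ending inventory = $19,931.20

Oct 14, 249 sold [FIFO — oldest first]: 224 @ $20.80 + 25 @ $20.80 = $5,179.20
Ending inventory: 259 @ $20.80 + 362 @ $19.20 + 339 @ $22.40 = $19,931.20
Check: goods available $25,110.40 = COGS $5,179.20 + ending $19,931.20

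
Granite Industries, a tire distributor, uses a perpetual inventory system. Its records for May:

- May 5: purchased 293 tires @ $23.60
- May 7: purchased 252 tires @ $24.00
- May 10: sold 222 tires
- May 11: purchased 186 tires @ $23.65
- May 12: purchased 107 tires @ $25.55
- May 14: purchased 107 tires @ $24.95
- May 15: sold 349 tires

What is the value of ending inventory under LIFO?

May 10, 222 sold [LIFO — newest first]: 222 @ $24.00 = $5,328.00
May 15, 349 sold [LIFO — newest first]: 107 @ $24.95 + 107 @ $25.55 + 135 @ $23.65 = $8,596.25
Total COGS = $5,328.00 + $8,596.25 = $13,924.25
Ending inventory: 293 @ $23.60 + 30 @ $24.00 + 51 @ $23.65 = $8,840.95

Ending inventory = $8,840.95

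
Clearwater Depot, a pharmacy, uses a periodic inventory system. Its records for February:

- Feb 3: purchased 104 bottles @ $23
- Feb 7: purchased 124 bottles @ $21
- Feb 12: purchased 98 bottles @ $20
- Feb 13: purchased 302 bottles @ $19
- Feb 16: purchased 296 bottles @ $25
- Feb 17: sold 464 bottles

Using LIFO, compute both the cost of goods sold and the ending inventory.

Feb 17, 464 sold [LIFO — newest first]: 296 @ $25 + 168 @ $19 = $10,592
Ending inventory: 104 @ $23 + 124 @ $21 + 98 @ $20 + 134 @ $19 = $9,502
Check: goods available $20,094 = COGS $10,592 + ending $9,502

COGS = $10,592; ending inventory = $9,502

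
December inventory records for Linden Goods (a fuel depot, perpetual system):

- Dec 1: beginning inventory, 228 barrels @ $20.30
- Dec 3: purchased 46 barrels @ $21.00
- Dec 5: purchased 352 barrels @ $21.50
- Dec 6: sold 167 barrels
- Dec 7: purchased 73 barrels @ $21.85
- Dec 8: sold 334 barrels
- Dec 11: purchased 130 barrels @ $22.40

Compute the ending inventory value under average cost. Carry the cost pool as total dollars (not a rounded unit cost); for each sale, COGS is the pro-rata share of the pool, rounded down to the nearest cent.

Ending inventory = $7,097.58

After Dec 1: 228 on hand, pool $4,628.40 (≈ $20.3000 each)
After Dec 3: 274 on hand, pool $5,594.40 (≈ $20.4175 each)
After Dec 5: 626 on hand, pool $13,162.40 (≈ $21.0262 each)
Dec 6, sell 167: 167/626 × $13,162.40 → $3,511.37
After Dec 7: 532 on hand, pool $11,246.08 (≈ $21.1392 each)
Dec 8, sell 334: 334/532 × $11,246.08 → $7,060.50
After Dec 11: 328 on hand, pool $7,097.58 (≈ $21.6390 each)
Total COGS = $3,511.37 + $7,060.50 = $10,571.87
Ending inventory (cost pool remaining) = $7,097.58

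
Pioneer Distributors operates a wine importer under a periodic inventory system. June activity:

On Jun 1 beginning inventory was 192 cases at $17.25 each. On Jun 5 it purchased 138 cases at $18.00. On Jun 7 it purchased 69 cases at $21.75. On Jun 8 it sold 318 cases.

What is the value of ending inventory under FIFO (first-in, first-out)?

Ending inventory = $1,716.75

Jun 8, 318 sold [FIFO — oldest first]: 192 @ $17.25 + 126 @ $18.00 = $5,580.00
Ending inventory: 12 @ $18.00 + 69 @ $21.75 = $1,716.75
Check: goods available $7,296.75 = COGS $5,580.00 + ending $1,716.75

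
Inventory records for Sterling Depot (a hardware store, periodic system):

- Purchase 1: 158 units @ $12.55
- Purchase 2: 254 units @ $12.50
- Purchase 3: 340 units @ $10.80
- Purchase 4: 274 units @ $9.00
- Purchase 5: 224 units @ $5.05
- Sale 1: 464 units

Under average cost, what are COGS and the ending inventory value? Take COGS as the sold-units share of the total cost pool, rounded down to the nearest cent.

COGS = $4,612.93; ending inventory = $7,814.17

Sale 1, sell 464: 464/1250 × $12,427.10 → $4,612.93
Ending inventory (cost pool remaining) = $7,814.17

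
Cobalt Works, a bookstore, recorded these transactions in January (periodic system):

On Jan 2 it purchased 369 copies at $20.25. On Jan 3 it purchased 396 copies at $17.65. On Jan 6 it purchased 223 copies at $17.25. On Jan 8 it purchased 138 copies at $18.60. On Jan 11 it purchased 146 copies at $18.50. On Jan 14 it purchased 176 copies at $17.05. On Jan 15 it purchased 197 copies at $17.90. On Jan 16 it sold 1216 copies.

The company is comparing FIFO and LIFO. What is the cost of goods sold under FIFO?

FIFO COGS: 369 @ $20.25 + 396 @ $17.65 + 223 @ $17.25 + 138 @ $18.60 + 90 @ $18.50 = $22,540.20
LIFO COGS: 197 @ $17.90 + 176 @ $17.05 + 146 @ $18.50 + 138 @ $18.60 + 223 @ $17.25 + 336 @ $17.65 = $21,572.05

COGS = $22,540.20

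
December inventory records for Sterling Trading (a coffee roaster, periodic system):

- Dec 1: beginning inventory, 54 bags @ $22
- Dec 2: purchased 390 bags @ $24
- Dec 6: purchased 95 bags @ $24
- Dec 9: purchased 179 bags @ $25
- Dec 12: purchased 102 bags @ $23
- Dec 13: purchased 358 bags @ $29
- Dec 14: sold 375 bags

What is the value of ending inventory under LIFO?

Dec 14, 375 sold [LIFO — newest first]: 358 @ $29 + 17 @ $23 = $10,773
Ending inventory: 54 @ $22 + 390 @ $24 + 95 @ $24 + 179 @ $25 + 85 @ $23 = $19,258

Ending inventory = $19,258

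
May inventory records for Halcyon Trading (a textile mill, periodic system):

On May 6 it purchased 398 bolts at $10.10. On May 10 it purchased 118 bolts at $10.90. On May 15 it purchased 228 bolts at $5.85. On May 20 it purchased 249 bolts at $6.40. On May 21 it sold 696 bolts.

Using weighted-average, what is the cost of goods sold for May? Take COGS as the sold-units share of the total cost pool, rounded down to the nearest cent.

May 21, sell 696: 696/993 × $8,233.40 → $5,770.84
Ending inventory (cost pool remaining) = $2,462.56
Check: goods available $8,233.40 = COGS $5,770.84 + ending $2,462.56

COGS = $5,770.84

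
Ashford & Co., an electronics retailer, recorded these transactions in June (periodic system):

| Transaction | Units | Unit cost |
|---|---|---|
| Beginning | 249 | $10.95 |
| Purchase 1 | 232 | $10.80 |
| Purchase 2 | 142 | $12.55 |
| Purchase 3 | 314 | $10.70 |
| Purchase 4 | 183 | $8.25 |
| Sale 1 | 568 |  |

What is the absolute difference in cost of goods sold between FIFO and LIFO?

$563.40

FIFO COGS: 249 @ $10.95 + 232 @ $10.80 + 87 @ $12.55 = $6,324.00
LIFO COGS: 183 @ $8.25 + 314 @ $10.70 + 71 @ $12.55 = $5,760.60
Difference = |$6,324.00 − $5,760.60| = $563.40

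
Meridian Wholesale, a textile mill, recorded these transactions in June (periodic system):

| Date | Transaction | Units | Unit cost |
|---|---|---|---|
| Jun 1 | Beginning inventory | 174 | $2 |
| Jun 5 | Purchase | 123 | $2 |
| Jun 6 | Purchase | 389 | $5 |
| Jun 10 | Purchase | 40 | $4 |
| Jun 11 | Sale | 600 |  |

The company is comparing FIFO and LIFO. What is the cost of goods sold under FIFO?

COGS = $2,109

FIFO COGS: 174 @ $2 + 123 @ $2 + 303 @ $5 = $2,109
LIFO COGS: 40 @ $4 + 389 @ $5 + 123 @ $2 + 48 @ $2 = $2,447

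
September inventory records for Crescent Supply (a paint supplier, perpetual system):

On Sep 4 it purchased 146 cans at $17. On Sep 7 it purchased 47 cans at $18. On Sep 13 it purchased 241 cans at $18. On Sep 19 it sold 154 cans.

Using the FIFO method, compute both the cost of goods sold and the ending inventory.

Sep 19, 154 sold [FIFO — oldest first]: 146 @ $17 + 8 @ $18 = $2,626
Ending inventory: 39 @ $18 + 241 @ $18 = $5,040

COGS = $2,626; ending inventory = $5,040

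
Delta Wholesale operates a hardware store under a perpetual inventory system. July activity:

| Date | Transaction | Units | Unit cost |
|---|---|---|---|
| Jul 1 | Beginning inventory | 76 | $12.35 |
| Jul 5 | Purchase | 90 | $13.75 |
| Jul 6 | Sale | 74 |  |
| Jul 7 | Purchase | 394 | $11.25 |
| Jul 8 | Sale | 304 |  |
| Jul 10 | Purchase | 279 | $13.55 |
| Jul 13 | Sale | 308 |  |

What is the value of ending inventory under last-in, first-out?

Jul 6, 74 sold [LIFO — newest first]: 74 @ $13.75 = $1,017.50
Jul 8, 304 sold [LIFO — newest first]: 304 @ $11.25 = $3,420.00
Jul 13, 308 sold [LIFO — newest first]: 279 @ $13.55 + 29 @ $11.25 = $4,106.70
Total COGS = $1,017.50 + $3,420.00 + $4,106.70 = $8,544.20
Ending inventory: 76 @ $12.35 + 16 @ $13.75 + 61 @ $11.25 = $1,844.85

Ending inventory = $1,844.85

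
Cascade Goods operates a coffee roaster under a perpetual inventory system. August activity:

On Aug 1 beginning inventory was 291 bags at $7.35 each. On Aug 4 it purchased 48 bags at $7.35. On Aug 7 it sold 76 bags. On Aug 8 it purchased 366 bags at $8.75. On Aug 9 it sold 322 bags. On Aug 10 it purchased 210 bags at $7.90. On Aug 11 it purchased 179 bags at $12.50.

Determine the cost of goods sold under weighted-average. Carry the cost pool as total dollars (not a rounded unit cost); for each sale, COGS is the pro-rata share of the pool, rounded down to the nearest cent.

After Aug 1: 291 on hand, pool $2,138.85 (≈ $7.3500 each)
After Aug 4: 339 on hand, pool $2,491.65 (≈ $7.3500 each)
Aug 7, sell 76: 76/339 × $2,491.65 → $558.60
After Aug 8: 629 on hand, pool $5,135.55 (≈ $8.1646 each)
Aug 9, sell 322: 322/629 × $5,135.55 → $2,629.00
After Aug 10: 517 on hand, pool $4,165.55 (≈ $8.0572 each)
After Aug 11: 696 on hand, pool $6,403.05 (≈ $9.1998 each)
Total COGS = $558.60 + $2,629.00 = $3,187.60
Ending inventory (cost pool remaining) = $6,403.05

COGS = $3,187.60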